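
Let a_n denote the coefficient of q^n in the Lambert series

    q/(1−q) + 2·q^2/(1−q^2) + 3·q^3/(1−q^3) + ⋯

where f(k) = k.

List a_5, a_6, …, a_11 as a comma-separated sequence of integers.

[q^5] f(5)=5,f(1)=1 ⇒ 6
d|6:{1,2,3,6}  Σf=1+2+3+6=12
d|7:{7,1}  Σf=7+1=8
[q^8] f(8)=8,f(4)=4,f(2)=2,f(1)=1 ⇒ 15
d|9:{1,3,9}  Σf=1+3+9=13
[q^10] f(10)=10,f(5)=5,f(2)=2,f(1)=1 ⇒ 18
n=11: 1·11 11·1  f→[1+11]=12

6, 12, 8, 15, 13, 18, 12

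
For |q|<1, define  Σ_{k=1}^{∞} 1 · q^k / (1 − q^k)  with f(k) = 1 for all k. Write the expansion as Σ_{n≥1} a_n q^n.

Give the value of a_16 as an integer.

[q^16] f(1)=1,f(2)=1,f(4)=1,f(8)=1,f(16)=1 ⇒ 5

a_16 = 5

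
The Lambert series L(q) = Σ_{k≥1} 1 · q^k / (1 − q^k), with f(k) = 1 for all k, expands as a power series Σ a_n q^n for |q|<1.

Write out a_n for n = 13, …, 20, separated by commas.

2, 4, 4, 5, 2, 6, 2, 6

q^13  k|13↦f(k): 13:1 1:1  a_13=2
d|14:{14,7,2,1}  Σf=1+1+1+1=4
[q^15] f(1)=1,f(3)=1,f(5)=1,f(15)=1 ⇒ 4
q^16  k|16↦f(k): 16:1 8:1 4:1 2:1 1:1  a_16=5
q^17  k|17↦f(k): 17:1 1:1  a_17=2
[q^18] f(18)=1,f(9)=1,f(6)=1,f(3)=1,f(2)=1,f(1)=1 ⇒ 6
q^19  k|19↦f(k): 19:1 1:1  a_19=2
q^20  k|20↦f(k): 1:1 2:1 4:1 5:1 10:1 20:1  a_20=6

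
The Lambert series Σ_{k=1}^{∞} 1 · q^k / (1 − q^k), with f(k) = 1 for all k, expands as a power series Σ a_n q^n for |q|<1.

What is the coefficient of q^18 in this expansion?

[q^18] f(18)=1,f(9)=1,f(6)=1,f(3)=1,f(2)=1,f(1)=1 ⇒ 6

a_18 = 6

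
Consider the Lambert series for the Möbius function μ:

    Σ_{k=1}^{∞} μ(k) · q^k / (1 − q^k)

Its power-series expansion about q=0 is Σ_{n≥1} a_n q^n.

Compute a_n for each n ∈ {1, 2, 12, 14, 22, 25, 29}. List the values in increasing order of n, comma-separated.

q^1  k|1↦μ(k): 1:1  a_1=1
[q^2] μ(1)=1,μ(2)=-1 ⇒ 0
q^12  k|12↦μ(k): 12:0 6:1 4:0 3:-1 2:-1 1:1  a_12=0
d|14:{1,2,7,14}  Σμ=1+(-1)+(-1)+1=0
[q^22] μ(22)=1,μ(11)=-1,μ(2)=-1,μ(1)=1 ⇒ 0
d|25:{25,5,1}  Σμ=0+(-1)+1=0
n=29: 29·1 1·29  μ→[(-1)+1]=0

1, 0, 0, 0, 0, 0, 0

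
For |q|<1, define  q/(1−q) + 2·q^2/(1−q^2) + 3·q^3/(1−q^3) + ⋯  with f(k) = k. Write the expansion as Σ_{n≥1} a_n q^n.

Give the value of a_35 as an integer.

d|35:{35,7,5,1}  Σf=35+7+5+1=48

a_35 = 48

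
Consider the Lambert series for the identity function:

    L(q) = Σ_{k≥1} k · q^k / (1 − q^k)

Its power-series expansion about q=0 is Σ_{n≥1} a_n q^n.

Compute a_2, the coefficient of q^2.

a_2 = 3

n=2: 2·1 1·2  f→[2+1]=3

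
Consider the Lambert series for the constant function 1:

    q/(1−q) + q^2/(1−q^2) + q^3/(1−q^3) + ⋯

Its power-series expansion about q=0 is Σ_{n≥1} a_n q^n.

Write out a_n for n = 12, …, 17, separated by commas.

n=12: 1·12 2·6 3·4 4·3 6·2 12·1  f→[1+1+1+1+1+1]=6
d|13:{1,13}  Σf=1+1=2
d|14:{1,2,7,14}  Σf=1+1+1+1=4
q^15  k|15↦f(k): 1:1 3:1 5:1 15:1  a_15=4
d|16:{1,2,4,8,16}  Σf=1+1+1+1+1=5
q^17  k|17↦f(k): 17:1 1:1  a_17=2

6, 2, 4, 4, 5, 2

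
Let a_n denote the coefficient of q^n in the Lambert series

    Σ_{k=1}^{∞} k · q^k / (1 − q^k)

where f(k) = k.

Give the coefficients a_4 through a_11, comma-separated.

7, 6, 12, 8, 15, 13, 18, 12

[q^4] f(1)=1,f(2)=2,f(4)=4 ⇒ 7
[q^5] f(1)=1,f(5)=5 ⇒ 6
d|6:{6,3,2,1}  Σf=6+3+2+1=12
[q^7] f(7)=7,f(1)=1 ⇒ 8
n=8: 8·1 4·2 2·4 1·8  f→[8+4+2+1]=15
q^9  k|9↦f(k): 9:9 3:3 1:1  a_9=13
n=10: 10·1 5·2 2·5 1·10  f→[10+5+2+1]=18
[q^11] f(11)=11,f(1)=1 ⇒ 12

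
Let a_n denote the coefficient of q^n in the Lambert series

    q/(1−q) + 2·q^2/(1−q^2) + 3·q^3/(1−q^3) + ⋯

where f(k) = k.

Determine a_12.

n=12: 12·1 6·2 4·3 3·4 2·6 1·12  f→[12+6+4+3+2+1]=28

a_12 = 28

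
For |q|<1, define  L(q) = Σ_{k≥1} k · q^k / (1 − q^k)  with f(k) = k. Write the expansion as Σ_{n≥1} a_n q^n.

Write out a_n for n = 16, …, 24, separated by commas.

d|16:{16,8,4,2,1}  Σf=16+8+4+2+1=31
n=17: 17·1 1·17  f→[17+1]=18
d|18:{1,2,3,6,9,18}  Σf=1+2+3+6+9+18=39
q^19  k|19↦f(k): 19:19 1:1  a_19=20
n=20: 1·20 2·10 4·5 5·4 10·2 20·1  f→[1+2+4+5+10+20]=42
d|21:{1,3,7,21}  Σf=1+3+7+21=32
[q^22] f(1)=1,f(2)=2,f(11)=11,f(22)=22 ⇒ 36
[q^23] f(1)=1,f(23)=23 ⇒ 24
q^24  k|24↦f(k): 24:24 12:12 8:8 6:6 4:4 3:3 2:2 1:1  a_24=60

31, 18, 39, 20, 42, 32, 36, 24, 60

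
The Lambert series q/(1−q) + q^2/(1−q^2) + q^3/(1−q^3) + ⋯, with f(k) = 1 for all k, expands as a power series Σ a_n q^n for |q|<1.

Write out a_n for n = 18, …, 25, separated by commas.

6, 2, 6, 4, 4, 2, 8, 3

d|18:{18,9,6,3,2,1}  Σf=1+1+1+1+1+1=6
q^19  k|19↦f(k): 19:1 1:1  a_19=2
d|20:{20,10,5,4,2,1}  Σf=1+1+1+1+1+1=6
[q^21] f(21)=1,f(7)=1,f(3)=1,f(1)=1 ⇒ 4
d|22:{22,11,2,1}  Σf=1+1+1+1=4
d|23:{1,23}  Σf=1+1=2
[q^24] f(1)=1,f(2)=1,f(3)=1,f(4)=1,f(6)=1,f(8)=1,f(12)=1,f(24)=1 ⇒ 8
q^25  k|25↦f(k): 25:1 5:1 1:1  a_25=3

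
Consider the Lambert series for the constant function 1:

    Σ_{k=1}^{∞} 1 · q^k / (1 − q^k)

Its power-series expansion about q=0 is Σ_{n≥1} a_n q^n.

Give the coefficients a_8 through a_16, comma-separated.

[q^8] f(8)=1,f(4)=1,f(2)=1,f(1)=1 ⇒ 4
n=9: 9·1 3·3 1·9  f→[1+1+1]=3
[q^10] f(1)=1,f(2)=1,f(5)=1,f(10)=1 ⇒ 4
q^11  k|11↦f(k): 1:1 11:1  a_11=2
n=12: 1·12 2·6 3·4 4·3 6·2 12·1  f→[1+1+1+1+1+1]=6
d|13:{1,13}  Σf=1+1=2
[q^14] f(14)=1,f(7)=1,f(2)=1,f(1)=1 ⇒ 4
q^15  k|15↦f(k): 1:1 3:1 5:1 15:1  a_15=4
d|16:{1,2,4,8,16}  Σf=1+1+1+1+1=5

4, 3, 4, 2, 6, 2, 4, 4, 5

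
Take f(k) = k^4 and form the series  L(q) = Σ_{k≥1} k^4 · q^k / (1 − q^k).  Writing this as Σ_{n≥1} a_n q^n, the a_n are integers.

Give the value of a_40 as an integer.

a_40 = 2734994

q^40  k|40↦f(k): 40:2560000 20:160000 10:10000 8:4096 5:625 4:256 2:16 1:1  a_40=2734994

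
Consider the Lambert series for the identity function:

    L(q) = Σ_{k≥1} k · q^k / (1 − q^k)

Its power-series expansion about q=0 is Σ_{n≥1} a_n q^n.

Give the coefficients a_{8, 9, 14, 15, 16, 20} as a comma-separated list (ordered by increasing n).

15, 13, 24, 24, 31, 42

[q^8] f(1)=1,f(2)=2,f(4)=4,f(8)=8 ⇒ 15
n=9: 1·9 3·3 9·1  f→[1+3+9]=13
q^14  k|14↦f(k): 14:14 7:7 2:2 1:1  a_14=24
[q^15] f(15)=15,f(5)=5,f(3)=3,f(1)=1 ⇒ 24
n=16: 1·16 2·8 4·4 8·2 16·1  f→[1+2+4+8+16]=31
[q^20] f(1)=1,f(2)=2,f(4)=4,f(5)=5,f(10)=10,f(20)=20 ⇒ 42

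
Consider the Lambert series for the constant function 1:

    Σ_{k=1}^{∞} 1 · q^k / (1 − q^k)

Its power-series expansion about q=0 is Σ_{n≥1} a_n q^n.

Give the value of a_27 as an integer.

q^27  k|27↦f(k): 27:1 9:1 3:1 1:1  a_27=4

a_27 = 4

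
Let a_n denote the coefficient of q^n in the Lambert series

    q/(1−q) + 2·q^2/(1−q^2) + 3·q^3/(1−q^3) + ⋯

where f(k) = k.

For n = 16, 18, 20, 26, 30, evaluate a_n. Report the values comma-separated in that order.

31, 39, 42, 42, 72

n=16: 16·1 8·2 4·4 2·8 1·16  f→[16+8+4+2+1]=31
d|18:{1,2,3,6,9,18}  Σf=1+2+3+6+9+18=39
n=20: 1·20 2·10 4·5 5·4 10·2 20·1  f→[1+2+4+5+10+20]=42
d|26:{1,2,13,26}  Σf=1+2+13+26=42
q^30  k|30↦f(k): 1:1 2:2 3:3 5:5 6:6 10:10 15:15 30:30  a_30=72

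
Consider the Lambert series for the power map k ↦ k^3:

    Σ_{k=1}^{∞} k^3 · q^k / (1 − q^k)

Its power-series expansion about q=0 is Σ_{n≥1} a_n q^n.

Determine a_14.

a_14 = 3096

q^14  k|14↦f(k): 14:2744 7:343 2:8 1:1  a_14=3096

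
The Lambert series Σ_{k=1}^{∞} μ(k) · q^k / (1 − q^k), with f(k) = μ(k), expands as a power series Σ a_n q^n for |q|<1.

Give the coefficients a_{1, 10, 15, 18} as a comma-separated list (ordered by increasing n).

n=1: 1·1  μ→[1]=1
d|10:{10,5,2,1}  Σμ=1+(-1)+(-1)+1=0
d|15:{1,3,5,15}  Σμ=1+(-1)+(-1)+1=0
q^18  k|18↦μ(k): 1:1 2:-1 3:-1 6:1 9:0 18:0  a_18=0

1, 0, 0, 0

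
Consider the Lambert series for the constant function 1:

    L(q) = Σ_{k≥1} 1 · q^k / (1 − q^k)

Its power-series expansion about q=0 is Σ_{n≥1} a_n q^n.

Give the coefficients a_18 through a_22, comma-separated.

6, 2, 6, 4, 4

d|18:{1,2,3,6,9,18}  Σf=1+1+1+1+1+1=6
n=19: 1·19 19·1  f→[1+1]=2
n=20: 20·1 10·2 5·4 4·5 2·10 1·20  f→[1+1+1+1+1+1]=6
q^21  k|21↦f(k): 21:1 7:1 3:1 1:1  a_21=4
q^22  k|22↦f(k): 22:1 11:1 2:1 1:1  a_22=4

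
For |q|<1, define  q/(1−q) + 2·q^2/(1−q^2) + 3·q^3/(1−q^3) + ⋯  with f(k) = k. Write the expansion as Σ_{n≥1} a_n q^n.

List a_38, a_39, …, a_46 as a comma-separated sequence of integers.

d|38:{1,2,19,38}  Σf=1+2+19+38=60
[q^39] f(1)=1,f(3)=3,f(13)=13,f(39)=39 ⇒ 56
[q^40] f(40)=40,f(20)=20,f(10)=10,f(8)=8,f(5)=5,f(4)=4,f(2)=2,f(1)=1 ⇒ 90
d|41:{1,41}  Σf=1+41=42
d|42:{42,21,14,7,6,3,2,1}  Σf=42+21+14+7+6+3+2+1=96
n=43: 1·43 43·1  f→[1+43]=44
n=44: 1·44 2·22 4·11 11·4 22·2 44·1  f→[1+2+4+11+22+44]=84
d|45:{45,15,9,5,3,1}  Σf=45+15+9+5+3+1=78
n=46: 1·46 2·23 23·2 46·1  f→[1+2+23+46]=72

60, 56, 90, 42, 96, 44, 84, 78, 72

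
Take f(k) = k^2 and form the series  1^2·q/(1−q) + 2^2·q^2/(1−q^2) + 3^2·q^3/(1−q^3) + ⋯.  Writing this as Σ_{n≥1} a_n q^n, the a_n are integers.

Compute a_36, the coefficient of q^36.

[q^36] f(1)=1,f(2)=4,f(3)=9,f(4)=16,f(6)=36,f(9)=81,f(12)=144,f(18)=324,f(36)=1296 ⇒ 1911

a_36 = 1911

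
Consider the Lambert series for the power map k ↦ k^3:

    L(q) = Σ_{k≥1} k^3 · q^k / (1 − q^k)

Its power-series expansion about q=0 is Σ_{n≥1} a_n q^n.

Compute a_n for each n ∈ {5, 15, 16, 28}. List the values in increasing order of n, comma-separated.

d|5:{5,1}  Σf=125+1=126
n=15: 1·15 3·5 5·3 15·1  f→[1+27+125+3375]=3528
n=16: 16·1 8·2 4·4 2·8 1·16  f→[4096+512+64+8+1]=4681
q^28  k|28↦f(k): 28:21952 14:2744 7:343 4:64 2:8 1:1  a_28=25112

126, 3528, 4681, 25112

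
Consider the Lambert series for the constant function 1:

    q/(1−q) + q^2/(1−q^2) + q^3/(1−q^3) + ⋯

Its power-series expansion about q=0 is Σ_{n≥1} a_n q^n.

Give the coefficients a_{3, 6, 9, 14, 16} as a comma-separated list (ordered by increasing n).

2, 4, 3, 4, 5

[q^3] f(1)=1,f(3)=1 ⇒ 2
d|6:{6,3,2,1}  Σf=1+1+1+1=4
n=9: 1·9 3·3 9·1  f→[1+1+1]=3
d|14:{1,2,7,14}  Σf=1+1+1+1=4
q^16  k|16↦f(k): 1:1 2:1 4:1 8:1 16:1  a_16=5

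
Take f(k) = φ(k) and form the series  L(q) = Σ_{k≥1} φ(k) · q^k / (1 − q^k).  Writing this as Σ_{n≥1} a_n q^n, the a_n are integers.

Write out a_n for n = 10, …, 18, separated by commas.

n=10: 10·1 5·2 2·5 1·10  φ→[4+4+1+1]=10
n=11: 11·1 1·11  φ→[10+1]=11
d|12:{12,6,4,3,2,1}  Σφ=4+2+2+2+1+1=12
n=13: 1·13 13·1  φ→[1+12]=13
d|14:{14,7,2,1}  Σφ=6+6+1+1=14
q^15  k|15↦φ(k): 1:1 3:2 5:4 15:8  a_15=15
q^16  k|16↦φ(k): 16:8 8:4 4:2 2:1 1:1  a_16=16
[q^17] φ(17)=16,φ(1)=1 ⇒ 17
q^18  k|18↦φ(k): 1:1 2:1 3:2 6:2 9:6 18:6  a_18=18

10, 11, 12, 13, 14, 15, 16, 17, 18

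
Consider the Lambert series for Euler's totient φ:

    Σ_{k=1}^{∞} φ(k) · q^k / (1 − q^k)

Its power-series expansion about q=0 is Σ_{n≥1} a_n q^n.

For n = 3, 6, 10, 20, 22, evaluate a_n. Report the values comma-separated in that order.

d|3:{1,3}  Σφ=1+2=3
q^6  k|6↦φ(k): 1:1 2:1 3:2 6:2  a_6=6
d|10:{10,5,2,1}  Σφ=4+4+1+1=10
d|20:{1,2,4,5,10,20}  Σφ=1+1+2+4+4+8=20
d|22:{22,11,2,1}  Σφ=10+10+1+1=22

3, 6, 10, 20, 22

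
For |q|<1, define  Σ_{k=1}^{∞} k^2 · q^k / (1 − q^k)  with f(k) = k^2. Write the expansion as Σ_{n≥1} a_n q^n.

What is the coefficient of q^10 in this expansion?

a_10 = 130

n=10: 1·10 2·5 5·2 10·1  f→[1+4+25+100]=130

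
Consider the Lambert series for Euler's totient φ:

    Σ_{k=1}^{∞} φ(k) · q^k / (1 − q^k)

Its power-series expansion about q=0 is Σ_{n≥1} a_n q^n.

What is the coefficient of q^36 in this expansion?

[q^36] φ(36)=12,φ(18)=6,φ(12)=4,φ(9)=6,φ(6)=2,φ(4)=2,φ(3)=2,φ(2)=1,φ(1)=1 ⇒ 36

a_36 = 36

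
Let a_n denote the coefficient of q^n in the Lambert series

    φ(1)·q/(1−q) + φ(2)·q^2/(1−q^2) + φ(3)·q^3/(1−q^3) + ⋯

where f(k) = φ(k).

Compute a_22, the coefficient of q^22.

d|22:{1,2,11,22}  Σφ=1+1+10+10=22

a_22 = 22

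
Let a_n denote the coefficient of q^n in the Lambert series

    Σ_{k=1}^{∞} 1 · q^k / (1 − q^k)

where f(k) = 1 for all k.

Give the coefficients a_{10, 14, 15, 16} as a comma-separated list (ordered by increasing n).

4, 4, 4, 5

d|10:{1,2,5,10}  Σf=1+1+1+1=4
d|14:{14,7,2,1}  Σf=1+1+1+1=4
d|15:{1,3,5,15}  Σf=1+1+1+1=4
[q^16] f(1)=1,f(2)=1,f(4)=1,f(8)=1,f(16)=1 ⇒ 5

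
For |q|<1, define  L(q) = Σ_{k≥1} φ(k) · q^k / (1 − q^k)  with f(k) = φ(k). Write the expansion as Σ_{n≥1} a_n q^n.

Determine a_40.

n=40: 1·40 2·20 4·10 5·8 8·5 10·4 20·2 40·1  φ→[1+1+2+4+4+4+8+16]=40

a_40 = 40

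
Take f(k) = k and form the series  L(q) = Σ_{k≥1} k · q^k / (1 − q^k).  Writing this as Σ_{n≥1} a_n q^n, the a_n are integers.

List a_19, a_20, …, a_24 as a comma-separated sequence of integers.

q^19  k|19↦f(k): 1:1 19:19  a_19=20
n=20: 1·20 2·10 4·5 5·4 10·2 20·1  f→[1+2+4+5+10+20]=42
q^21  k|21↦f(k): 1:1 3:3 7:7 21:21  a_21=32
n=22: 1·22 2·11 11·2 22·1  f→[1+2+11+22]=36
n=23: 23·1 1·23  f→[23+1]=24
n=24: 1·24 2·12 3·8 4·6 6·4 8·3 12·2 24·1  f→[1+2+3+4+6+8+12+24]=60

20, 42, 32, 36, 24, 60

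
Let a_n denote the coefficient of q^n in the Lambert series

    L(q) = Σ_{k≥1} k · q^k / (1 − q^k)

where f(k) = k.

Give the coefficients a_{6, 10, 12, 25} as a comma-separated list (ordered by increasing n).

12, 18, 28, 31

q^6  k|6↦f(k): 6:6 3:3 2:2 1:1  a_6=12
d|10:{1,2,5,10}  Σf=1+2+5+10=18
n=12: 1·12 2·6 3·4 4·3 6·2 12·1  f→[1+2+3+4+6+12]=28
q^25  k|25↦f(k): 1:1 5:5 25:25  a_25=31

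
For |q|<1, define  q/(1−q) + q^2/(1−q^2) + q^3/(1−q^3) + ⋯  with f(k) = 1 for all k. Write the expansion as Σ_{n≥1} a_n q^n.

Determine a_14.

a_14 = 4

q^14  k|14↦f(k): 14:1 7:1 2:1 1:1  a_14=4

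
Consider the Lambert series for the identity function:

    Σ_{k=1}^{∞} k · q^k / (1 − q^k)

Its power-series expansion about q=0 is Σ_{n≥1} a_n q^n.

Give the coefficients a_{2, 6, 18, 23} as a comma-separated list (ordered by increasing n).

3, 12, 39, 24

d|2:{1,2}  Σf=1+2=3
q^6  k|6↦f(k): 6:6 3:3 2:2 1:1  a_6=12
q^18  k|18↦f(k): 1:1 2:2 3:3 6:6 9:9 18:18  a_18=39
q^23  k|23↦f(k): 1:1 23:23  a_23=24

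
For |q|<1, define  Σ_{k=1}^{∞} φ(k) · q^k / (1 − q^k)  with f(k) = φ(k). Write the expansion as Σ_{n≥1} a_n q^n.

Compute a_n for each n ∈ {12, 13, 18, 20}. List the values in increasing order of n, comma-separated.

n=12: 1·12 2·6 3·4 4·3 6·2 12·1  φ→[1+1+2+2+2+4]=12
n=13: 1·13 13·1  φ→[1+12]=13
[q^18] φ(18)=6,φ(9)=6,φ(6)=2,φ(3)=2,φ(2)=1,φ(1)=1 ⇒ 18
[q^20] φ(20)=8,φ(10)=4,φ(5)=4,φ(4)=2,φ(2)=1,φ(1)=1 ⇒ 20

12, 13, 18, 20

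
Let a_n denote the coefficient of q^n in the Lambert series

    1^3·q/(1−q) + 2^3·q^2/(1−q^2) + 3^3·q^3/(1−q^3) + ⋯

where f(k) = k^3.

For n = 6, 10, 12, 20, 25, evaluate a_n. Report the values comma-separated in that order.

n=6: 6·1 3·2 2·3 1·6  f→[216+27+8+1]=252
[q^10] f(10)=1000,f(5)=125,f(2)=8,f(1)=1 ⇒ 1134
n=12: 12·1 6·2 4·3 3·4 2·6 1·12  f→[1728+216+64+27+8+1]=2044
[q^20] f(1)=1,f(2)=8,f(4)=64,f(5)=125,f(10)=1000,f(20)=8000 ⇒ 9198
q^25  k|25↦f(k): 25:15625 5:125 1:1  a_25=15751

252, 1134, 2044, 9198, 15751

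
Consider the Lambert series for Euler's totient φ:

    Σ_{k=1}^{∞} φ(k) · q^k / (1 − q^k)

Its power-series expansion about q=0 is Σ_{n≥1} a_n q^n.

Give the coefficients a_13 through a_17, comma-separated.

n=13: 1·13 13·1  φ→[1+12]=13
q^14  k|14↦φ(k): 1:1 2:1 7:6 14:6  a_14=14
d|15:{1,3,5,15}  Σφ=1+2+4+8=15
n=16: 16·1 8·2 4·4 2·8 1·16  φ→[8+4+2+1+1]=16
d|17:{1,17}  Σφ=1+16=17

13, 14, 15, 16, 17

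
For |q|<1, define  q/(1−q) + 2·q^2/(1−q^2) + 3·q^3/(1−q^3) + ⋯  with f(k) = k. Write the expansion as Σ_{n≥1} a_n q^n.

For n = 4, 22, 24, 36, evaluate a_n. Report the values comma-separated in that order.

7, 36, 60, 91

[q^4] f(1)=1,f(2)=2,f(4)=4 ⇒ 7
[q^22] f(22)=22,f(11)=11,f(2)=2,f(1)=1 ⇒ 36
d|24:{1,2,3,4,6,8,12,24}  Σf=1+2+3+4+6+8+12+24=60
n=36: 1·36 2·18 3·12 4·9 6·6 9·4 12·3 18·2 36·1  f→[1+2+3+4+6+9+12+18+36]=91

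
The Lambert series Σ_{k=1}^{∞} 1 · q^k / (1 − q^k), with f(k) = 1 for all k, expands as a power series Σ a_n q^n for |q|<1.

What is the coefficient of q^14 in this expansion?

a_14 = 4

n=14: 14·1 7·2 2·7 1·14  f→[1+1+1+1]=4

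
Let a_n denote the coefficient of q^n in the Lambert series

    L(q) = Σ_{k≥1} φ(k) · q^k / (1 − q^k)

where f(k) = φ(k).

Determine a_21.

n=21: 1·21 3·7 7·3 21·1  φ→[1+2+6+12]=21

a_21 = 21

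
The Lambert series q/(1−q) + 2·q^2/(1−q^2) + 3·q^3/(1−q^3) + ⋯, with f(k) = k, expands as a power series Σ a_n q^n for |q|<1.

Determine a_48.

q^48  k|48↦f(k): 48:48 24:24 16:16 12:12 8:8 6:6 4:4 3:3 2:2 1:1  a_48=124

a_48 = 124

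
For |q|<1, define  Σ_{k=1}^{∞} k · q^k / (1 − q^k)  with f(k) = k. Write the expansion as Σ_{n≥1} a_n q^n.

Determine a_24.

q^24  k|24↦f(k): 1:1 2:2 3:3 4:4 6:6 8:8 12:12 24:24  a_24=60

a_24 = 60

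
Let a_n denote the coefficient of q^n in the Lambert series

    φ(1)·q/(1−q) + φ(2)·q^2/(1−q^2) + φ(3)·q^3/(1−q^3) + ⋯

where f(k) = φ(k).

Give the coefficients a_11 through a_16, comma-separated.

q^11  k|11↦φ(k): 11:10 1:1  a_11=11
[q^12] φ(12)=4,φ(6)=2,φ(4)=2,φ(3)=2,φ(2)=1,φ(1)=1 ⇒ 12
[q^13] φ(13)=12,φ(1)=1 ⇒ 13
[q^14] φ(14)=6,φ(7)=6,φ(2)=1,φ(1)=1 ⇒ 14
n=15: 1·15 3·5 5·3 15·1  φ→[1+2+4+8]=15
d|16:{1,2,4,8,16}  Σφ=1+1+2+4+8=16

11, 12, 13, 14, 15, 16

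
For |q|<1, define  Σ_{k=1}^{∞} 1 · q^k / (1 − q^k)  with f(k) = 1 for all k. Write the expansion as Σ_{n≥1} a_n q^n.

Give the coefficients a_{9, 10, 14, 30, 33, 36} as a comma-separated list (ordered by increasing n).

d|9:{1,3,9}  Σf=1+1+1=3
n=10: 10·1 5·2 2·5 1·10  f→[1+1+1+1]=4
d|14:{1,2,7,14}  Σf=1+1+1+1=4
d|30:{30,15,10,6,5,3,2,1}  Σf=1+1+1+1+1+1+1+1=8
[q^33] f(1)=1,f(3)=1,f(11)=1,f(33)=1 ⇒ 4
q^36  k|36↦f(k): 1:1 2:1 3:1 4:1 6:1 9:1 12:1 18:1 36:1  a_36=9

3, 4, 4, 8, 4, 9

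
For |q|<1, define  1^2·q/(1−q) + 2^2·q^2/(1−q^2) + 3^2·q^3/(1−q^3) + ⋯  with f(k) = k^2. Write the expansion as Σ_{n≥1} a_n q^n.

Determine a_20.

d|20:{1,2,4,5,10,20}  Σf=1+4+16+25+100+400=546

a_20 = 546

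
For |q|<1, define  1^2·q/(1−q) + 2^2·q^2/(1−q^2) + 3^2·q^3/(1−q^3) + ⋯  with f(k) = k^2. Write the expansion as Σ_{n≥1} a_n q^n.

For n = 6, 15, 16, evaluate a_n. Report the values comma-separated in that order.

50, 260, 341

[q^6] f(1)=1,f(2)=4,f(3)=9,f(6)=36 ⇒ 50
n=15: 1·15 3·5 5·3 15·1  f→[1+9+25+225]=260
[q^16] f(1)=1,f(2)=4,f(4)=16,f(8)=64,f(16)=256 ⇒ 341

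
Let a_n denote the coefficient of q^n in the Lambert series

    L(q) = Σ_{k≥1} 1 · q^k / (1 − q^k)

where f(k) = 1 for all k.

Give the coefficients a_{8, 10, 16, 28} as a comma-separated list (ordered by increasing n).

n=8: 8·1 4·2 2·4 1·8  f→[1+1+1+1]=4
q^10  k|10↦f(k): 1:1 2:1 5:1 10:1  a_10=4
q^16  k|16↦f(k): 16:1 8:1 4:1 2:1 1:1  a_16=5
d|28:{28,14,7,4,2,1}  Σf=1+1+1+1+1+1=6

4, 4, 5, 6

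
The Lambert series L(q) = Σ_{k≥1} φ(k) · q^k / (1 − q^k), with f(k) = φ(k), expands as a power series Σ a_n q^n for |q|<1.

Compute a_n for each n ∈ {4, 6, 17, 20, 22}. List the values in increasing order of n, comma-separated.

n=4: 1·4 2·2 4·1  φ→[1+1+2]=4
n=6: 1·6 2·3 3·2 6·1  φ→[1+1+2+2]=6
d|17:{17,1}  Σφ=16+1=17
[q^20] φ(1)=1,φ(2)=1,φ(4)=2,φ(5)=4,φ(10)=4,φ(20)=8 ⇒ 20
d|22:{1,2,11,22}  Σφ=1+1+10+10=22

4, 6, 17, 20, 22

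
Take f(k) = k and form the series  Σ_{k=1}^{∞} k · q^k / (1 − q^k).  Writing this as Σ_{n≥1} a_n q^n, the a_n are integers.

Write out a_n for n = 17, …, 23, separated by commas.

d|17:{17,1}  Σf=17+1=18
q^18  k|18↦f(k): 18:18 9:9 6:6 3:3 2:2 1:1  a_18=39
n=19: 19·1 1·19  f→[19+1]=20
n=20: 20·1 10·2 5·4 4·5 2·10 1·20  f→[20+10+5+4+2+1]=42
d|21:{21,7,3,1}  Σf=21+7+3+1=32
d|22:{22,11,2,1}  Σf=22+11+2+1=36
[q^23] f(1)=1,f(23)=23 ⇒ 24

18, 39, 20, 42, 32, 36, 24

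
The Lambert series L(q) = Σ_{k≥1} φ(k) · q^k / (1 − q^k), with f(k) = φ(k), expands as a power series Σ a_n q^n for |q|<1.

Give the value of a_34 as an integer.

d|34:{34,17,2,1}  Σφ=16+16+1+1=34

a_34 = 34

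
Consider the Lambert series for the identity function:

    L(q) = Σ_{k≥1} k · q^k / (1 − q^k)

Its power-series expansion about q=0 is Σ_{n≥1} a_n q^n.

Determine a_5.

[q^5] f(1)=1,f(5)=5 ⇒ 6

a_5 = 6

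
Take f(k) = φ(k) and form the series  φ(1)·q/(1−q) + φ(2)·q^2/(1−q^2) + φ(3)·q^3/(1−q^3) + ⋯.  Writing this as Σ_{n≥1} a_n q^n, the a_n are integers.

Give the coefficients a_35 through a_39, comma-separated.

d|35:{1,5,7,35}  Σφ=1+4+6+24=35
q^36  k|36↦φ(k): 36:12 18:6 12:4 9:6 6:2 4:2 3:2 2:1 1:1  a_36=36
d|37:{37,1}  Σφ=36+1=37
n=38: 1·38 2·19 19·2 38·1  φ→[1+1+18+18]=38
[q^39] φ(1)=1,φ(3)=2,φ(13)=12,φ(39)=24 ⇒ 39

35, 36, 37, 38, 39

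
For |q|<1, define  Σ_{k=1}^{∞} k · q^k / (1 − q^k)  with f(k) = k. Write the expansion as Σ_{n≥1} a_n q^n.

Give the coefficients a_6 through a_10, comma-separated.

12, 8, 15, 13, 18

q^6  k|6↦f(k): 1:1 2:2 3:3 6:6  a_6=12
q^7  k|7↦f(k): 1:1 7:7  a_7=8
n=8: 1·8 2·4 4·2 8·1  f→[1+2+4+8]=15
[q^9] f(1)=1,f(3)=3,f(9)=9 ⇒ 13
n=10: 10·1 5·2 2·5 1·10  f→[10+5+2+1]=18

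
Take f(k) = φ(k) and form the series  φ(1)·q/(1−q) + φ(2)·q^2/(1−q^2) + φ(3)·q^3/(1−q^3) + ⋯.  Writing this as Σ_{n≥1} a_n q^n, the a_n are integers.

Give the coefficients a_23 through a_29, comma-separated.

q^23  k|23↦φ(k): 1:1 23:22  a_23=23
[q^24] φ(1)=1,φ(2)=1,φ(3)=2,φ(4)=2,φ(6)=2,φ(8)=4,φ(12)=4,φ(24)=8 ⇒ 24
d|25:{25,5,1}  Σφ=20+4+1=25
n=26: 26·1 13·2 2·13 1·26  φ→[12+12+1+1]=26
d|27:{27,9,3,1}  Σφ=18+6+2+1=27
d|28:{1,2,4,7,14,28}  Σφ=1+1+2+6+6+12=28
q^29  k|29↦φ(k): 1:1 29:28  a_29=29

23, 24, 25, 26, 27, 28, 29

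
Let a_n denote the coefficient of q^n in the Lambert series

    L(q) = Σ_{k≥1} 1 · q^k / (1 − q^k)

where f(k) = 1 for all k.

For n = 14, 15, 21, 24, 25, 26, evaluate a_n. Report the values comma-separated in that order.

d|14:{14,7,2,1}  Σf=1+1+1+1=4
n=15: 1·15 3·5 5·3 15·1  f→[1+1+1+1]=4
q^21  k|21↦f(k): 21:1 7:1 3:1 1:1  a_21=4
d|24:{1,2,3,4,6,8,12,24}  Σf=1+1+1+1+1+1+1+1=8
[q^25] f(25)=1,f(5)=1,f(1)=1 ⇒ 3
q^26  k|26↦f(k): 26:1 13:1 2:1 1:1  a_26=4

4, 4, 4, 8, 3, 4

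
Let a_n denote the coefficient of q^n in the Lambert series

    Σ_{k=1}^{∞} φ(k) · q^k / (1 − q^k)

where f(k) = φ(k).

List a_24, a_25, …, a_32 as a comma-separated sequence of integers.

[q^24] φ(1)=1,φ(2)=1,φ(3)=2,φ(4)=2,φ(6)=2,φ(8)=4,φ(12)=4,φ(24)=8 ⇒ 24
d|25:{25,5,1}  Σφ=20+4+1=25
[q^26] φ(26)=12,φ(13)=12,φ(2)=1,φ(1)=1 ⇒ 26
d|27:{27,9,3,1}  Σφ=18+6+2+1=27
n=28: 28·1 14·2 7·4 4·7 2·14 1·28  φ→[12+6+6+2+1+1]=28
n=29: 29·1 1·29  φ→[28+1]=29
n=30: 30·1 15·2 10·3 6·5 5·6 3·10 2·15 1·30  φ→[8+8+4+2+4+2+1+1]=30
d|31:{1,31}  Σφ=1+30=31
[q^32] φ(1)=1,φ(2)=1,φ(4)=2,φ(8)=4,φ(16)=8,φ(32)=16 ⇒ 32

24, 25, 26, 27, 28, 29, 30, 31, 32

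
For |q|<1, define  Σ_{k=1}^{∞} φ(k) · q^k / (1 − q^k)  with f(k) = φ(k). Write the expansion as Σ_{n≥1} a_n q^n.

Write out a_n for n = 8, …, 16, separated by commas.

d|8:{8,4,2,1}  Σφ=4+2+1+1=8
n=9: 9·1 3·3 1·9  φ→[6+2+1]=9
q^10  k|10↦φ(k): 1:1 2:1 5:4 10:4  a_10=10
n=11: 1·11 11·1  φ→[1+10]=11
n=12: 12·1 6·2 4·3 3·4 2·6 1·12  φ→[4+2+2+2+1+1]=12
d|13:{13,1}  Σφ=12+1=13
n=14: 1·14 2·7 7·2 14·1  φ→[1+1+6+6]=14
d|15:{15,5,3,1}  Σφ=8+4+2+1=15
q^16  k|16↦φ(k): 16:8 8:4 4:2 2:1 1:1  a_16=16

8, 9, 10, 11, 12, 13, 14, 15, 16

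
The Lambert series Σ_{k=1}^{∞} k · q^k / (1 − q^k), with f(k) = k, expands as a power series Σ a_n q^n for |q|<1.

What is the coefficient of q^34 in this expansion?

d|34:{1,2,17,34}  Σf=1+2+17+34=54

a_34 = 54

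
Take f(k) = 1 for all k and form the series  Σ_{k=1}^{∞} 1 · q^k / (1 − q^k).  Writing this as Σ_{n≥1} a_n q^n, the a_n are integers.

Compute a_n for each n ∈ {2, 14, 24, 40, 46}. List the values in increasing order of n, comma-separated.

d|2:{1,2}  Σf=1+1=2
d|14:{14,7,2,1}  Σf=1+1+1+1=4
n=24: 1·24 2·12 3·8 4·6 6·4 8·3 12·2 24·1  f→[1+1+1+1+1+1+1+1]=8
d|40:{1,2,4,5,8,10,20,40}  Σf=1+1+1+1+1+1+1+1=8
[q^46] f(1)=1,f(2)=1,f(23)=1,f(46)=1 ⇒ 4

2, 4, 8, 8, 4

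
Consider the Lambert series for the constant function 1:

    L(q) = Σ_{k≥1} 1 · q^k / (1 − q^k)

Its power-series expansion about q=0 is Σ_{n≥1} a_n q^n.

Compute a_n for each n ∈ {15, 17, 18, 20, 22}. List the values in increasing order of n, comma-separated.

4, 2, 6, 6, 4

n=15: 15·1 5·3 3·5 1·15  f→[1+1+1+1]=4
n=17: 1·17 17·1  f→[1+1]=2
[q^18] f(1)=1,f(2)=1,f(3)=1,f(6)=1,f(9)=1,f(18)=1 ⇒ 6
n=20: 20·1 10·2 5·4 4·5 2·10 1·20  f→[1+1+1+1+1+1]=6
n=22: 1·22 2·11 11·2 22·1  f→[1+1+1+1]=4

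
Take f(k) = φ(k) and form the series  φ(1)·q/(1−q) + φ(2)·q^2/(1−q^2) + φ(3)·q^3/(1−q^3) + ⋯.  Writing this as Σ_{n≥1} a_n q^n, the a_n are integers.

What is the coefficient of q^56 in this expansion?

n=56: 56·1 28·2 14·4 8·7 7·8 4·14 2·28 1·56  φ→[24+12+6+4+6+2+1+1]=56

a_56 = 56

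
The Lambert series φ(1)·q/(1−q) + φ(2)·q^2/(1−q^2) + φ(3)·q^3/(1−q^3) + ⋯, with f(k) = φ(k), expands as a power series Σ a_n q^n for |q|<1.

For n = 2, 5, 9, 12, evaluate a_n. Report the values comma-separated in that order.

q^2  k|2↦φ(k): 2:1 1:1  a_2=2
d|5:{1,5}  Σφ=1+4=5
[q^9] φ(1)=1,φ(3)=2,φ(9)=6 ⇒ 9
[q^12] φ(12)=4,φ(6)=2,φ(4)=2,φ(3)=2,φ(2)=1,φ(1)=1 ⇒ 12

2, 5, 9, 12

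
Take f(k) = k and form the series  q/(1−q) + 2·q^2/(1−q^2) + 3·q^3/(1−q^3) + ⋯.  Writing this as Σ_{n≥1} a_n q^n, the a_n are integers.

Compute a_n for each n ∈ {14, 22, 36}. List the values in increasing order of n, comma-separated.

q^14  k|14↦f(k): 1:1 2:2 7:7 14:14  a_14=24
d|22:{22,11,2,1}  Σf=22+11+2+1=36
d|36:{36,18,12,9,6,4,3,2,1}  Σf=36+18+12+9+6+4+3+2+1=91

24, 36, 91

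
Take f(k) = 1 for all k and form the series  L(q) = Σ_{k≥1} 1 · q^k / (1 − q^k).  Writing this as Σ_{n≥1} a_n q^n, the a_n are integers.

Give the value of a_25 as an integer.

a_25 = 3

[q^25] f(1)=1,f(5)=1,f(25)=1 ⇒ 3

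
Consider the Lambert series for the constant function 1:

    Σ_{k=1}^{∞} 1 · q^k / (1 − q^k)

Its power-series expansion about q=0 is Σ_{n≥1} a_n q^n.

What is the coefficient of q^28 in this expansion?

a_28 = 6

d|28:{1,2,4,7,14,28}  Σf=1+1+1+1+1+1=6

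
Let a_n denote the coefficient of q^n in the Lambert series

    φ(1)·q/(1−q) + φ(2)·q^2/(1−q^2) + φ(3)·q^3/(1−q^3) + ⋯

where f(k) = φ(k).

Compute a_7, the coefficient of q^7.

n=7: 1·7 7·1  φ→[1+6]=7

a_7 = 7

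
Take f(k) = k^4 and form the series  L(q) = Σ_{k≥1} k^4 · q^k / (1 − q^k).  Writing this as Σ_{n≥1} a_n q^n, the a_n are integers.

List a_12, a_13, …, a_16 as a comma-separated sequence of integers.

q^12  k|12↦f(k): 12:20736 6:1296 4:256 3:81 2:16 1:1  a_12=22386
[q^13] f(1)=1,f(13)=28561 ⇒ 28562
d|14:{1,2,7,14}  Σf=1+16+2401+38416=40834
d|15:{15,5,3,1}  Σf=50625+625+81+1=51332
[q^16] f(16)=65536,f(8)=4096,f(4)=256,f(2)=16,f(1)=1 ⇒ 69905

22386, 28562, 40834, 51332, 69905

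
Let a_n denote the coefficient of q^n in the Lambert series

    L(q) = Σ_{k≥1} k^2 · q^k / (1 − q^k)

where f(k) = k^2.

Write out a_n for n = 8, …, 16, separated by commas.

85, 91, 130, 122, 210, 170, 250, 260, 341

q^8  k|8↦f(k): 1:1 2:4 4:16 8:64  a_8=85
q^9  k|9↦f(k): 1:1 3:9 9:81  a_9=91
n=10: 10·1 5·2 2·5 1·10  f→[100+25+4+1]=130
d|11:{1,11}  Σf=1+121=122
q^12  k|12↦f(k): 12:144 6:36 4:16 3:9 2:4 1:1  a_12=210
q^13  k|13↦f(k): 13:169 1:1  a_13=170
[q^14] f(14)=196,f(7)=49,f(2)=4,f(1)=1 ⇒ 250
q^15  k|15↦f(k): 1:1 3:9 5:25 15:225  a_15=260
[q^16] f(1)=1,f(2)=4,f(4)=16,f(8)=64,f(16)=256 ⇒ 341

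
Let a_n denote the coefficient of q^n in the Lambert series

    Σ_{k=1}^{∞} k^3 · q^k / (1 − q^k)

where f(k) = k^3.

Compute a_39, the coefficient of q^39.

d|39:{39,13,3,1}  Σf=59319+2197+27+1=61544

a_39 = 61544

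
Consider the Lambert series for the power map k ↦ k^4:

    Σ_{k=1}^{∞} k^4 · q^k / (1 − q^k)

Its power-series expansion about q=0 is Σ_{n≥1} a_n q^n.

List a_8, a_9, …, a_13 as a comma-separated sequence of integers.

[q^8] f(8)=4096,f(4)=256,f(2)=16,f(1)=1 ⇒ 4369
[q^9] f(9)=6561,f(3)=81,f(1)=1 ⇒ 6643
[q^10] f(10)=10000,f(5)=625,f(2)=16,f(1)=1 ⇒ 10642
d|11:{1,11}  Σf=1+14641=14642
n=12: 12·1 6·2 4·3 3·4 2·6 1·12  f→[20736+1296+256+81+16+1]=22386
q^13  k|13↦f(k): 1:1 13:28561  a_13=28562

4369, 6643, 10642, 14642, 22386, 28562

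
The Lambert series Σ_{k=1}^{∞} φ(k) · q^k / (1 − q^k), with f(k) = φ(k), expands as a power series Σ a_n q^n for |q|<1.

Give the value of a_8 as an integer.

n=8: 1·8 2·4 4·2 8·1  φ→[1+1+2+4]=8

a_8 = 8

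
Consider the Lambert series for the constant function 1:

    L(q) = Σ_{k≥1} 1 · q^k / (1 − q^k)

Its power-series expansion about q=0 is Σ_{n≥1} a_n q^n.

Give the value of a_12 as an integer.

q^12  k|12↦f(k): 12:1 6:1 4:1 3:1 2:1 1:1  a_12=6

a_12 = 6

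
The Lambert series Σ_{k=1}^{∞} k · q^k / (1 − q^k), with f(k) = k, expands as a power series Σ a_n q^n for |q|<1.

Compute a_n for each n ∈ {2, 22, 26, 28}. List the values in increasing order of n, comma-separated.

3, 36, 42, 56

q^2  k|2↦f(k): 2:2 1:1  a_2=3
[q^22] f(22)=22,f(11)=11,f(2)=2,f(1)=1 ⇒ 36
d|26:{1,2,13,26}  Σf=1+2+13+26=42
[q^28] f(1)=1,f(2)=2,f(4)=4,f(7)=7,f(14)=14,f(28)=28 ⇒ 56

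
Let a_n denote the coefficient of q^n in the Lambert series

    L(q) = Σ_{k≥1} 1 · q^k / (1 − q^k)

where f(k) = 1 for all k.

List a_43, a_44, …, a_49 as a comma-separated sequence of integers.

2, 6, 6, 4, 2, 10, 3

q^43  k|43↦f(k): 1:1 43:1  a_43=2
n=44: 44·1 22·2 11·4 4·11 2·22 1·44  f→[1+1+1+1+1+1]=6
q^45  k|45↦f(k): 1:1 3:1 5:1 9:1 15:1 45:1  a_45=6
n=46: 46·1 23·2 2·23 1·46  f→[1+1+1+1]=4
[q^47] f(47)=1,f(1)=1 ⇒ 2
d|48:{1,2,3,4,6,8,12,16,24,48}  Σf=1+1+1+1+1+1+1+1+1+1=10
q^49  k|49↦f(k): 49:1 7:1 1:1  a_49=3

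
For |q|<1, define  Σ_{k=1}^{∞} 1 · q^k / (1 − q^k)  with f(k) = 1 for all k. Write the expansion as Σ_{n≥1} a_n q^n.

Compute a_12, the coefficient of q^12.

a_12 = 6

[q^12] f(12)=1,f(6)=1,f(4)=1,f(3)=1,f(2)=1,f(1)=1 ⇒ 6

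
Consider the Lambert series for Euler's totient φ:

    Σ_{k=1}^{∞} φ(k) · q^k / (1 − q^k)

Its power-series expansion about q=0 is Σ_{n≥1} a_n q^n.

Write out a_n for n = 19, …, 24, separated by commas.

d|19:{19,1}  Σφ=18+1=19
n=20: 1·20 2·10 4·5 5·4 10·2 20·1  φ→[1+1+2+4+4+8]=20
[q^21] φ(21)=12,φ(7)=6,φ(3)=2,φ(1)=1 ⇒ 21
n=22: 22·1 11·2 2·11 1·22  φ→[10+10+1+1]=22
d|23:{23,1}  Σφ=22+1=23
[q^24] φ(24)=8,φ(12)=4,φ(8)=4,φ(6)=2,φ(4)=2,φ(3)=2,φ(2)=1,φ(1)=1 ⇒ 24

19, 20, 21, 22, 23, 24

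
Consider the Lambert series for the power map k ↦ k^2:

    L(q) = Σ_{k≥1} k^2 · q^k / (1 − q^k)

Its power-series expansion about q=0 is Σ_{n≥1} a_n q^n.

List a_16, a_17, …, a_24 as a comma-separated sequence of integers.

[q^16] f(1)=1,f(2)=4,f(4)=16,f(8)=64,f(16)=256 ⇒ 341
n=17: 17·1 1·17  f→[289+1]=290
[q^18] f(18)=324,f(9)=81,f(6)=36,f(3)=9,f(2)=4,f(1)=1 ⇒ 455
d|19:{19,1}  Σf=361+1=362
n=20: 20·1 10·2 5·4 4·5 2·10 1·20  f→[400+100+25+16+4+1]=546
[q^21] f(21)=441,f(7)=49,f(3)=9,f(1)=1 ⇒ 500
q^22  k|22↦f(k): 22:484 11:121 2:4 1:1  a_22=610
n=23: 23·1 1·23  f→[529+1]=530
d|24:{1,2,3,4,6,8,12,24}  Σf=1+4+9+16+36+64+144+576=850

341, 290, 455, 362, 546, 500, 610, 530, 850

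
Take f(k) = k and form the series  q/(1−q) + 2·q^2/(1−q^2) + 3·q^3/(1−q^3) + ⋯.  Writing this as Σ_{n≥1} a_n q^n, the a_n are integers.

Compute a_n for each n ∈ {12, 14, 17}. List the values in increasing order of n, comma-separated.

q^12  k|12↦f(k): 1:1 2:2 3:3 4:4 6:6 12:12  a_12=28
n=14: 1·14 2·7 7·2 14·1  f→[1+2+7+14]=24
q^17  k|17↦f(k): 17:17 1:1  a_17=18

28, 24, 18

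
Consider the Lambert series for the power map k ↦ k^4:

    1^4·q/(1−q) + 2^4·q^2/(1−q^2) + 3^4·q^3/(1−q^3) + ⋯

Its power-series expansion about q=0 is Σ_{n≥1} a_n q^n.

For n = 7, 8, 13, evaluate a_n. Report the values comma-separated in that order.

2402, 4369, 28562

d|7:{7,1}  Σf=2401+1=2402
q^8  k|8↦f(k): 8:4096 4:256 2:16 1:1  a_8=4369
n=13: 13·1 1·13  f→[28561+1]=28562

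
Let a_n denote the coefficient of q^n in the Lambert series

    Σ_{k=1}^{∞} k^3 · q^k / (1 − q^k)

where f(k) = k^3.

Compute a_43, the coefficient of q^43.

a_43 = 79508

q^43  k|43↦f(k): 43:79507 1:1  a_43=79508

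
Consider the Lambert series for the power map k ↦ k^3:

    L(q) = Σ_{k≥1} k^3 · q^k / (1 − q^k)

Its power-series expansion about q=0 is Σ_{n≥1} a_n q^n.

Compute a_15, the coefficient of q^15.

a_15 = 3528

[q^15] f(1)=1,f(3)=27,f(5)=125,f(15)=3375 ⇒ 3528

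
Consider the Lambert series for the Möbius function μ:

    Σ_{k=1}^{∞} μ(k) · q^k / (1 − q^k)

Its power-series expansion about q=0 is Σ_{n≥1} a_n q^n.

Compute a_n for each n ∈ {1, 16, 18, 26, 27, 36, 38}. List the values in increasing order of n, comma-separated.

q^1  k|1↦μ(k): 1:1  a_1=1
n=16: 16·1 8·2 4·4 2·8 1·16  μ→[0+0+0+(-1)+1]=0
q^18  k|18↦μ(k): 18:0 9:0 6:1 3:-1 2:-1 1:1  a_18=0
d|26:{1,2,13,26}  Σμ=1+(-1)+(-1)+1=0
q^27  k|27↦μ(k): 1:1 3:-1 9:0 27:0  a_27=0
[q^36] μ(1)=1,μ(2)=-1,μ(3)=-1,μ(4)=0,μ(6)=1,μ(9)=0,μ(12)=0,μ(18)=0,μ(36)=0 ⇒ 0
q^38  k|38↦μ(k): 1:1 2:-1 19:-1 38:1  a_38=0

1, 0, 0, 0, 0, 0, 0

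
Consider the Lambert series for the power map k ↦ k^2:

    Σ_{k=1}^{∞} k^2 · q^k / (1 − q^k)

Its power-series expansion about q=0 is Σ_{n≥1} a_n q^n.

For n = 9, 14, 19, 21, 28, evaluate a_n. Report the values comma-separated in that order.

91, 250, 362, 500, 1050

[q^9] f(1)=1,f(3)=9,f(9)=81 ⇒ 91
q^14  k|14↦f(k): 14:196 7:49 2:4 1:1  a_14=250
q^19  k|19↦f(k): 19:361 1:1  a_19=362
q^21  k|21↦f(k): 21:441 7:49 3:9 1:1  a_21=500
n=28: 1·28 2·14 4·7 7·4 14·2 28·1  f→[1+4+16+49+196+784]=1050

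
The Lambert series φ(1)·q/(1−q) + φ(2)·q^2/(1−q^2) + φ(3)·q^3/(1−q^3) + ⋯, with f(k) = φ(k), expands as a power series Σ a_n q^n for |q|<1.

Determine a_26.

n=26: 26·1 13·2 2·13 1·26  φ→[12+12+1+1]=26

a_26 = 26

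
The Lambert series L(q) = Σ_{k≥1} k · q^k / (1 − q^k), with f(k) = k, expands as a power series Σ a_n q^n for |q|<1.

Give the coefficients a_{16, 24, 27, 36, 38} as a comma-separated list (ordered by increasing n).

d|16:{1,2,4,8,16}  Σf=1+2+4+8+16=31
[q^24] f(1)=1,f(2)=2,f(3)=3,f(4)=4,f(6)=6,f(8)=8,f(12)=12,f(24)=24 ⇒ 60
q^27  k|27↦f(k): 27:27 9:9 3:3 1:1  a_27=40
n=36: 36·1 18·2 12·3 9·4 6·6 4·9 3·12 2·18 1·36  f→[36+18+12+9+6+4+3+2+1]=91
[q^38] f(38)=38,f(19)=19,f(2)=2,f(1)=1 ⇒ 60

31, 60, 40, 91, 60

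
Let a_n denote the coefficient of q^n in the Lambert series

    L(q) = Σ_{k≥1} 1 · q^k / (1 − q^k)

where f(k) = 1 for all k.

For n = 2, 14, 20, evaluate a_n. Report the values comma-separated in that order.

2, 4, 6

q^2  k|2↦f(k): 1:1 2:1  a_2=2
q^14  k|14↦f(k): 14:1 7:1 2:1 1:1  a_14=4
q^20  k|20↦f(k): 1:1 2:1 4:1 5:1 10:1 20:1  a_20=6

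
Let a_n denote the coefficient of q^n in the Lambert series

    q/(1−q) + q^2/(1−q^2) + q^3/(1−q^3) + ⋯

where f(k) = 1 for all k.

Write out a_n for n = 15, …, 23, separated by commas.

4, 5, 2, 6, 2, 6, 4, 4, 2

d|15:{15,5,3,1}  Σf=1+1+1+1=4
[q^16] f(1)=1,f(2)=1,f(4)=1,f(8)=1,f(16)=1 ⇒ 5
d|17:{1,17}  Σf=1+1=2
d|18:{18,9,6,3,2,1}  Σf=1+1+1+1+1+1=6
[q^19] f(19)=1,f(1)=1 ⇒ 2
[q^20] f(1)=1,f(2)=1,f(4)=1,f(5)=1,f(10)=1,f(20)=1 ⇒ 6
[q^21] f(21)=1,f(7)=1,f(3)=1,f(1)=1 ⇒ 4
d|22:{1,2,11,22}  Σf=1+1+1+1=4
q^23  k|23↦f(k): 23:1 1:1  a_23=2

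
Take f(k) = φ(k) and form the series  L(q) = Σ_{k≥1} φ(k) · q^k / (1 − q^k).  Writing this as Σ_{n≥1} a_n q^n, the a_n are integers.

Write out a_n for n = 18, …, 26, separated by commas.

q^18  k|18↦φ(k): 18:6 9:6 6:2 3:2 2:1 1:1  a_18=18
[q^19] φ(19)=18,φ(1)=1 ⇒ 19
[q^20] φ(1)=1,φ(2)=1,φ(4)=2,φ(5)=4,φ(10)=4,φ(20)=8 ⇒ 20
d|21:{21,7,3,1}  Σφ=12+6+2+1=21
n=22: 1·22 2·11 11·2 22·1  φ→[1+1+10+10]=22
[q^23] φ(1)=1,φ(23)=22 ⇒ 23
d|24:{1,2,3,4,6,8,12,24}  Σφ=1+1+2+2+2+4+4+8=24
[q^25] φ(1)=1,φ(5)=4,φ(25)=20 ⇒ 25
d|26:{1,2,13,26}  Σφ=1+1+12+12=26

18, 19, 20, 21, 22, 23, 24, 25, 26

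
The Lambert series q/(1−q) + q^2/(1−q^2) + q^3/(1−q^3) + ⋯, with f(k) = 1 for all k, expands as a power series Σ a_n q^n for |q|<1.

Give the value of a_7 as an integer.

a_7 = 2

n=7: 1·7 7·1  f→[1+1]=2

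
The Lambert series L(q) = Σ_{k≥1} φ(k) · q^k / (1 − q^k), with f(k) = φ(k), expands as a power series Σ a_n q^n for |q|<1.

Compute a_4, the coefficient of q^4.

[q^4] φ(4)=2,φ(2)=1,φ(1)=1 ⇒ 4

a_4 = 4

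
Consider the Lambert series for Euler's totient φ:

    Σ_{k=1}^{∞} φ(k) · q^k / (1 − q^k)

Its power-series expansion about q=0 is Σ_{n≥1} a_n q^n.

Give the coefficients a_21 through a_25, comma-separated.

[q^21] φ(21)=12,φ(7)=6,φ(3)=2,φ(1)=1 ⇒ 21
q^22  k|22↦φ(k): 22:10 11:10 2:1 1:1  a_22=22
q^23  k|23↦φ(k): 23:22 1:1  a_23=23
n=24: 24·1 12·2 8·3 6·4 4·6 3·8 2·12 1·24  φ→[8+4+4+2+2+2+1+1]=24
n=25: 1·25 5·5 25·1  φ→[1+4+20]=25

21, 22, 23, 24, 25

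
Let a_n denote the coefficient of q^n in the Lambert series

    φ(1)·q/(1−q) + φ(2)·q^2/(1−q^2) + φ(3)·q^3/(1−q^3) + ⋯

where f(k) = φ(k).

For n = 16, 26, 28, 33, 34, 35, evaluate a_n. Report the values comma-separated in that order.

n=16: 16·1 8·2 4·4 2·8 1·16  φ→[8+4+2+1+1]=16
q^26  k|26↦φ(k): 26:12 13:12 2:1 1:1  a_26=26
q^28  k|28↦φ(k): 28:12 14:6 7:6 4:2 2:1 1:1  a_28=28
q^33  k|33↦φ(k): 33:20 11:10 3:2 1:1  a_33=33
q^34  k|34↦φ(k): 1:1 2:1 17:16 34:16  a_34=34
n=35: 1·35 5·7 7·5 35·1  φ→[1+4+6+24]=35

16, 26, 28, 33, 34, 35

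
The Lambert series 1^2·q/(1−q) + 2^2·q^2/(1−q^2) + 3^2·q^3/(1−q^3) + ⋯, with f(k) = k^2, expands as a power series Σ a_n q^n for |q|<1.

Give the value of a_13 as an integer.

[q^13] f(13)=169,f(1)=1 ⇒ 170

a_13 = 170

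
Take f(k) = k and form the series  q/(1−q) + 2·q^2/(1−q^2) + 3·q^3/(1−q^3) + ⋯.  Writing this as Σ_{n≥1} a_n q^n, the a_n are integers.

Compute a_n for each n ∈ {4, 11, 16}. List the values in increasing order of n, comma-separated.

7, 12, 31

n=4: 1·4 2·2 4·1  f→[1+2+4]=7
q^11  k|11↦f(k): 1:1 11:11  a_11=12
d|16:{1,2,4,8,16}  Σf=1+2+4+8+16=31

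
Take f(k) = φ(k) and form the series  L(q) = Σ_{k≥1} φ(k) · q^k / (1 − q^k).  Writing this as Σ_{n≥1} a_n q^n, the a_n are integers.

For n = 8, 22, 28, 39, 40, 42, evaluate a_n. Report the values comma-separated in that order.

q^8  k|8↦φ(k): 1:1 2:1 4:2 8:4  a_8=8
n=22: 22·1 11·2 2·11 1·22  φ→[10+10+1+1]=22
d|28:{1,2,4,7,14,28}  Σφ=1+1+2+6+6+12=28
q^39  k|39↦φ(k): 1:1 3:2 13:12 39:24  a_39=39
n=40: 40·1 20·2 10·4 8·5 5·8 4·10 2·20 1·40  φ→[16+8+4+4+4+2+1+1]=40
n=42: 1·42 2·21 3·14 6·7 7·6 14·3 21·2 42·1  φ→[1+1+2+2+6+6+12+12]=42

8, 22, 28, 39, 40, 42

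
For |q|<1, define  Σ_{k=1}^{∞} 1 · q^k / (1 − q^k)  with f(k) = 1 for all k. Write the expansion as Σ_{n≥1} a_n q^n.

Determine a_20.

a_20 = 6

[q^20] f(20)=1,f(10)=1,f(5)=1,f(4)=1,f(2)=1,f(1)=1 ⇒ 6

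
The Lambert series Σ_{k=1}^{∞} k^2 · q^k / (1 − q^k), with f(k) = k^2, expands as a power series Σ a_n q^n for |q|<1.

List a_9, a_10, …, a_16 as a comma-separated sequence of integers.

q^9  k|9↦f(k): 1:1 3:9 9:81  a_9=91
n=10: 1·10 2·5 5·2 10·1  f→[1+4+25+100]=130
[q^11] f(1)=1,f(11)=121 ⇒ 122
d|12:{12,6,4,3,2,1}  Σf=144+36+16+9+4+1=210
n=13: 1·13 13·1  f→[1+169]=170
n=14: 14·1 7·2 2·7 1·14  f→[196+49+4+1]=250
[q^15] f(15)=225,f(5)=25,f(3)=9,f(1)=1 ⇒ 260
n=16: 16·1 8·2 4·4 2·8 1·16  f→[256+64+16+4+1]=341

91, 130, 122, 210, 170, 250, 260, 341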